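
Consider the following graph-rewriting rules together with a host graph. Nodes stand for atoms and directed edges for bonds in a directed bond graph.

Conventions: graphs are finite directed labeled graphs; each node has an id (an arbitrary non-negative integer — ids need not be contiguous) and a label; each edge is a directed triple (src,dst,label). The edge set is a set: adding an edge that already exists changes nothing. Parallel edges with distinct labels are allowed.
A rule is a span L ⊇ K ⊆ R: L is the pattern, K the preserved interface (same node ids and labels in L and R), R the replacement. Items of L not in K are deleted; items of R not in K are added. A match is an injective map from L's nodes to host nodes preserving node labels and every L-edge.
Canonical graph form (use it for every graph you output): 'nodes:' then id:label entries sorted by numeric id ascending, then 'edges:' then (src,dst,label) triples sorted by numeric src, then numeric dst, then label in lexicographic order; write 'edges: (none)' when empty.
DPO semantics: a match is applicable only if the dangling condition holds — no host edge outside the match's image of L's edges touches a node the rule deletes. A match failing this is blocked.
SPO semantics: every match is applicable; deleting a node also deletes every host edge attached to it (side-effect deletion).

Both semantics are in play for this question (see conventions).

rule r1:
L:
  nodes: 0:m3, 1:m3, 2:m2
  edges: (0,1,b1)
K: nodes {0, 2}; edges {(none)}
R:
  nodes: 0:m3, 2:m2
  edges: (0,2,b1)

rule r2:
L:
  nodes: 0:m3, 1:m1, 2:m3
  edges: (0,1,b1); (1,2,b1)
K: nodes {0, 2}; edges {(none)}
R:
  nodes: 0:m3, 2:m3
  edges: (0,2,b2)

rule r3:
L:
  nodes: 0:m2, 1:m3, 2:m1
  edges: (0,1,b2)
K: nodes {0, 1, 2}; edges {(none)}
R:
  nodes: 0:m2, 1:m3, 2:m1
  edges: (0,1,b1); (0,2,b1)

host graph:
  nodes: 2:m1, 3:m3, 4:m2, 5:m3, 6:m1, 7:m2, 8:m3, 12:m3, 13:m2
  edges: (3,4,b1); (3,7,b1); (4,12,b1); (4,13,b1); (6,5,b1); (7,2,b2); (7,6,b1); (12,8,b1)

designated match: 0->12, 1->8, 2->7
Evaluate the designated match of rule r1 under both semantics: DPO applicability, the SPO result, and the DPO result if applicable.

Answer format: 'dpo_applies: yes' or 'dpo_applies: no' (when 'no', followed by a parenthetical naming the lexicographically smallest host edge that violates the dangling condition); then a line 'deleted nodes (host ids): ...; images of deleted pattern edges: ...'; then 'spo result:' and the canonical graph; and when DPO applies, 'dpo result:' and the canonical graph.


dpo_applies: yes
deleted nodes (host ids): 8; images of deleted pattern edges: (12,8,b1)
spo result:
nodes: 2:m1, 3:m3, 4:m2, 5:m3, 6:m1, 7:m2, 12:m3, 13:m2
edges: (3,4,b1); (3,7,b1); (4,12,b1); (4,13,b1); (6,5,b1); (7,2,b2); (7,6,b1); (12,7,b1)
dpo result:
nodes: 2:m1, 3:m3, 4:m2, 5:m3, 6:m1, 7:m2, 12:m3, 13:m2
edges: (3,4,b1); (3,7,b1); (4,12,b1); (4,13,b1); (6,5,b1); (7,2,b2); (7,6,b1); (12,7,b1)


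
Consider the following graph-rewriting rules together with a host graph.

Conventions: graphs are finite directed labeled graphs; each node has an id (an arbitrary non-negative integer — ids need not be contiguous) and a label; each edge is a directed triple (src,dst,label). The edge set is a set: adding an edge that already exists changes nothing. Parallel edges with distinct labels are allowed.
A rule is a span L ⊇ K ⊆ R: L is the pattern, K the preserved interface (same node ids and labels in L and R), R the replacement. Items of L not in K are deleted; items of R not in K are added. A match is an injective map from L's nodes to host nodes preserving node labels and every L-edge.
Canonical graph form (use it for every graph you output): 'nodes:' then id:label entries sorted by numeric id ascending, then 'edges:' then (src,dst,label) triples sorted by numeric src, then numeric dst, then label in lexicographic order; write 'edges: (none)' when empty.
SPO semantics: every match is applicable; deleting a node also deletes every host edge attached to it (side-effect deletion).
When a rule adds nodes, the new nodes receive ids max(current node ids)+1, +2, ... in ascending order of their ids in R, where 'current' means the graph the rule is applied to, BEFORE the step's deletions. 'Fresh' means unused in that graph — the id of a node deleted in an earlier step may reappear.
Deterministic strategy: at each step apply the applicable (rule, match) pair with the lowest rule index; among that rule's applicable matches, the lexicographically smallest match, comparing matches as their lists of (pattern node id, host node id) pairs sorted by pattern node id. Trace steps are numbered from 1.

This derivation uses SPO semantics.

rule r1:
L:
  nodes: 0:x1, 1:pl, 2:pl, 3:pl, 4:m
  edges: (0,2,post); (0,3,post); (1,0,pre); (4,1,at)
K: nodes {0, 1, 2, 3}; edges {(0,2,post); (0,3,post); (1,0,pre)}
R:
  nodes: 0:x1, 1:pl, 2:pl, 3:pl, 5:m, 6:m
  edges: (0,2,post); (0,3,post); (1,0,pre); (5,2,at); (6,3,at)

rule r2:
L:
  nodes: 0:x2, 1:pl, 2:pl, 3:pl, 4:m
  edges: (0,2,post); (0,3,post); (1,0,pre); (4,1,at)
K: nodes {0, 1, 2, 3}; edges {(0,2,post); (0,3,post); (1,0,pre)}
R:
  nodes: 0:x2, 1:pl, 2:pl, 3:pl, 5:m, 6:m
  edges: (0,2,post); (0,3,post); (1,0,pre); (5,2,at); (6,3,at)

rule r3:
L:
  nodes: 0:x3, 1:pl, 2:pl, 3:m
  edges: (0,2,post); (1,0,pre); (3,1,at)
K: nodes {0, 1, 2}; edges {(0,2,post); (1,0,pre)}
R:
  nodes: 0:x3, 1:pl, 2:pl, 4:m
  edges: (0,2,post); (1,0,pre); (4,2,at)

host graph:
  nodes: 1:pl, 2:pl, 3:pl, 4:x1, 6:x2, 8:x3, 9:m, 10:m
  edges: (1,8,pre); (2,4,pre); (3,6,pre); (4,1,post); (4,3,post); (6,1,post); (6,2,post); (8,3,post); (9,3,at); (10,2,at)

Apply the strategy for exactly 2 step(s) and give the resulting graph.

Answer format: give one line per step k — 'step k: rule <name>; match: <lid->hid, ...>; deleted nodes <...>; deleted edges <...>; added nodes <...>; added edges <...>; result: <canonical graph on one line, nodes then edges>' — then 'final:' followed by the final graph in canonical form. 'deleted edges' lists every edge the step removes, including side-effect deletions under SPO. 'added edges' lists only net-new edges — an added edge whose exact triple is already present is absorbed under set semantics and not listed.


step 1: rule r1; match: 0->4, 1->2, 2->1, 3->3, 4->10; deleted nodes 10; deleted edges (10,2,at); added nodes 11, 12; added edges (11,1,at); (12,3,at); result: nodes: 1:pl, 2:pl, 3:pl, 4:x1, 6:x2, 8:x3, 9:m, 11:m, 12:m edges: (1,8,pre); (2,4,pre); (3,6,pre); (4,1,post); (4,3,post); (6,1,post); (6,2,post); (8,3,post); (9,3,at); (11,1,at); (12,3,at)
step 2: rule r2; match: 0->6, 1->3, 2->1, 3->2, 4->9; deleted nodes 9; deleted edges (9,3,at); added nodes 13, 14; added edges (13,1,at); (14,2,at); result: nodes: 1:pl, 2:pl, 3:pl, 4:x1, 6:x2, 8:x3, 11:m, 12:m, 13:m, 14:m edges: (1,8,pre); (2,4,pre); (3,6,pre); (4,1,post); (4,3,post); (6,1,post); (6,2,post); (8,3,post); (11,1,at); (12,3,at); (13,1,at); (14,2,at)
final:
nodes: 1:pl, 2:pl, 3:pl, 4:x1, 6:x2, 8:x3, 11:m, 12:m, 13:m, 14:m
edges: (1,8,pre); (2,4,pre); (3,6,pre); (4,1,post); (4,3,post); (6,1,post); (6,2,post); (8,3,post); (11,1,at); (12,3,at); (13,1,at); (14,2,at)


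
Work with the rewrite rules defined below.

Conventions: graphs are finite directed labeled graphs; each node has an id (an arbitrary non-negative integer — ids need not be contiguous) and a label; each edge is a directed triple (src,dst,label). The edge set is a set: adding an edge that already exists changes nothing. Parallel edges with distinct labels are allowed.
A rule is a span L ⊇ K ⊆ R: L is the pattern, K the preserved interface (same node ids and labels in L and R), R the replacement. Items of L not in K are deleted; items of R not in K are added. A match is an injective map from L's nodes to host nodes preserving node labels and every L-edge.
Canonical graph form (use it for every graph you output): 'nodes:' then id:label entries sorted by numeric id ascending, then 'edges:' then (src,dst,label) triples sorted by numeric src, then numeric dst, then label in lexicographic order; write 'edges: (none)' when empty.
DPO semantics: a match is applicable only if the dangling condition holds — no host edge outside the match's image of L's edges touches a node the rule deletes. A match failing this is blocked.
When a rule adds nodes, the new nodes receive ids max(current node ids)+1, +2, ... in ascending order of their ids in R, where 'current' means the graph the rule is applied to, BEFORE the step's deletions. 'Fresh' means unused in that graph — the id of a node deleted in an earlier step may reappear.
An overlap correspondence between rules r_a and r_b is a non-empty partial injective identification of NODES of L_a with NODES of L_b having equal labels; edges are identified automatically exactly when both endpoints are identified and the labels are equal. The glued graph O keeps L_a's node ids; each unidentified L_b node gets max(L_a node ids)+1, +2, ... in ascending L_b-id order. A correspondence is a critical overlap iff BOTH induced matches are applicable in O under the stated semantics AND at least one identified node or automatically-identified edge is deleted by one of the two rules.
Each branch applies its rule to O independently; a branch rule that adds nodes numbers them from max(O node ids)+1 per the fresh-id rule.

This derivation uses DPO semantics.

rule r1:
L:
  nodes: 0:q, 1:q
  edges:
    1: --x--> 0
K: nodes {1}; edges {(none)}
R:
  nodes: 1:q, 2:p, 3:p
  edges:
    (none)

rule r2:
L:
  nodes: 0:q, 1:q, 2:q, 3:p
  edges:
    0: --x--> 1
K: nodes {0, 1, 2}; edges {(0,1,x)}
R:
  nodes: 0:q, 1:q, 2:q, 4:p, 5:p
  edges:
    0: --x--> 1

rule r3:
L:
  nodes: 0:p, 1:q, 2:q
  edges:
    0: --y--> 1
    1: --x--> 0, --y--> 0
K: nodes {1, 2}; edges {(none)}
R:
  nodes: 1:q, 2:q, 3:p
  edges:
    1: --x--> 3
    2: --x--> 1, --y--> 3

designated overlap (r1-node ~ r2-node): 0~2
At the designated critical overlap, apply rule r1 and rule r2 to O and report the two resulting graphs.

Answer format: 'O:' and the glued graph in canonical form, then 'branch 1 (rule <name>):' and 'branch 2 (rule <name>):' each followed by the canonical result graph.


O:
nodes: 0:q, 1:q, 2:q, 3:q, 4:p
edges: (1,0,x); (2,3,x)
branch 1 (rule r1):
nodes: 1:q, 2:q, 3:q, 4:p, 5:p, 6:p
edges: (2,3,x)
branch 2 (rule r2):
nodes: 0:q, 1:q, 2:q, 3:q, 5:p, 6:p
edges: (1,0,x); (2,3,x)


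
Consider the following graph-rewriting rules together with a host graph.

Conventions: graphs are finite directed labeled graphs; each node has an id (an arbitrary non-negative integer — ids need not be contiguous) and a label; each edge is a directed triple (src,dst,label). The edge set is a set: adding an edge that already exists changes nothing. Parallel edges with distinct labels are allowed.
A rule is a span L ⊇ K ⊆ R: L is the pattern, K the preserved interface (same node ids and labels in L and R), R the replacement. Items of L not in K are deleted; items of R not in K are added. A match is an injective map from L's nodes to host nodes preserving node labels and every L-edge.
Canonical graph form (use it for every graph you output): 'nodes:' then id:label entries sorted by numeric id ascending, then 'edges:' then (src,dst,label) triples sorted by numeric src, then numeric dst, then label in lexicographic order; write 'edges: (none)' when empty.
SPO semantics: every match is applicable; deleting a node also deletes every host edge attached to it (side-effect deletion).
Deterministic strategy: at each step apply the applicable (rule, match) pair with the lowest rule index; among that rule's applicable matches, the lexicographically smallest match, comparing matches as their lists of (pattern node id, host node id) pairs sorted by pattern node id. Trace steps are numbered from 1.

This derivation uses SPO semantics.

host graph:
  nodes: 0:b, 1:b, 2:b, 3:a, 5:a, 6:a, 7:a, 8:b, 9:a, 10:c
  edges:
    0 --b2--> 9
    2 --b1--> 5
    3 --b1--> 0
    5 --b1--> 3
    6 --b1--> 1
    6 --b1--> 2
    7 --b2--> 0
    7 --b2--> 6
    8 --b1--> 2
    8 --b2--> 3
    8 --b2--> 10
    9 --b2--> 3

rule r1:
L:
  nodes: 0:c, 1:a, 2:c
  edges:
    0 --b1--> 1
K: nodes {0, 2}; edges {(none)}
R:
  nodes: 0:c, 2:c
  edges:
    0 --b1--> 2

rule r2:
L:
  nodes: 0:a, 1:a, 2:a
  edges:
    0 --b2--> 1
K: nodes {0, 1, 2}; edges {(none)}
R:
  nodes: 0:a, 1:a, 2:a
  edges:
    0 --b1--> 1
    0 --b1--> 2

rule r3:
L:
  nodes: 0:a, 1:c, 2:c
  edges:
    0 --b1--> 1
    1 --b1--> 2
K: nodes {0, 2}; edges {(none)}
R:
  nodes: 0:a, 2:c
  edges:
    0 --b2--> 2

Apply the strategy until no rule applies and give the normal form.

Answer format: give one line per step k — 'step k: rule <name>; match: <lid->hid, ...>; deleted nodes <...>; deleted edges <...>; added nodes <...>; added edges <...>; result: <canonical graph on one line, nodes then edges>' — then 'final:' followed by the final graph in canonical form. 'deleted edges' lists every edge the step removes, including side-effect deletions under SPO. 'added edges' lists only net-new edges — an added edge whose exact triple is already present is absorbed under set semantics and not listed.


step 1: rule r2; match: 0->7, 1->6, 2->3; deleted nodes (none); deleted edges (7,6,b2); added nodes (none); added edges (7,3,b1); (7,6,b1); result: nodes: 0:b, 1:b, 2:b, 3:a, 5:a, 6:a, 7:a, 8:b, 9:a, 10:c edges: (0,9,b2); (2,5,b1); (3,0,b1); (5,3,b1); (6,1,b1); (6,2,b1); (7,0,b2); (7,3,b1); (7,6,b1); (8,2,b1); (8,3,b2); (8,10,b2); (9,3,b2)
step 2: rule r2; match: 0->9, 1->3, 2->5; deleted nodes (none); deleted edges (9,3,b2); added nodes (none); added edges (9,3,b1); (9,5,b1); result: nodes: 0:b, 1:b, 2:b, 3:a, 5:a, 6:a, 7:a, 8:b, 9:a, 10:c edges: (0,9,b2); (2,5,b1); (3,0,b1); (5,3,b1); (6,1,b1); (6,2,b1); (7,0,b2); (7,3,b1); (7,6,b1); (8,2,b1); (8,3,b2); (8,10,b2); (9,3,b1); (9,5,b1)
final:
nodes: 0:b, 1:b, 2:b, 3:a, 5:a, 6:a, 7:a, 8:b, 9:a, 10:c
edges: (0,9,b2); (2,5,b1); (3,0,b1); (5,3,b1); (6,1,b1); (6,2,b1); (7,0,b2); (7,3,b1); (7,6,b1); (8,2,b1); (8,3,b2); (8,10,b2); (9,3,b1); (9,5,b1)


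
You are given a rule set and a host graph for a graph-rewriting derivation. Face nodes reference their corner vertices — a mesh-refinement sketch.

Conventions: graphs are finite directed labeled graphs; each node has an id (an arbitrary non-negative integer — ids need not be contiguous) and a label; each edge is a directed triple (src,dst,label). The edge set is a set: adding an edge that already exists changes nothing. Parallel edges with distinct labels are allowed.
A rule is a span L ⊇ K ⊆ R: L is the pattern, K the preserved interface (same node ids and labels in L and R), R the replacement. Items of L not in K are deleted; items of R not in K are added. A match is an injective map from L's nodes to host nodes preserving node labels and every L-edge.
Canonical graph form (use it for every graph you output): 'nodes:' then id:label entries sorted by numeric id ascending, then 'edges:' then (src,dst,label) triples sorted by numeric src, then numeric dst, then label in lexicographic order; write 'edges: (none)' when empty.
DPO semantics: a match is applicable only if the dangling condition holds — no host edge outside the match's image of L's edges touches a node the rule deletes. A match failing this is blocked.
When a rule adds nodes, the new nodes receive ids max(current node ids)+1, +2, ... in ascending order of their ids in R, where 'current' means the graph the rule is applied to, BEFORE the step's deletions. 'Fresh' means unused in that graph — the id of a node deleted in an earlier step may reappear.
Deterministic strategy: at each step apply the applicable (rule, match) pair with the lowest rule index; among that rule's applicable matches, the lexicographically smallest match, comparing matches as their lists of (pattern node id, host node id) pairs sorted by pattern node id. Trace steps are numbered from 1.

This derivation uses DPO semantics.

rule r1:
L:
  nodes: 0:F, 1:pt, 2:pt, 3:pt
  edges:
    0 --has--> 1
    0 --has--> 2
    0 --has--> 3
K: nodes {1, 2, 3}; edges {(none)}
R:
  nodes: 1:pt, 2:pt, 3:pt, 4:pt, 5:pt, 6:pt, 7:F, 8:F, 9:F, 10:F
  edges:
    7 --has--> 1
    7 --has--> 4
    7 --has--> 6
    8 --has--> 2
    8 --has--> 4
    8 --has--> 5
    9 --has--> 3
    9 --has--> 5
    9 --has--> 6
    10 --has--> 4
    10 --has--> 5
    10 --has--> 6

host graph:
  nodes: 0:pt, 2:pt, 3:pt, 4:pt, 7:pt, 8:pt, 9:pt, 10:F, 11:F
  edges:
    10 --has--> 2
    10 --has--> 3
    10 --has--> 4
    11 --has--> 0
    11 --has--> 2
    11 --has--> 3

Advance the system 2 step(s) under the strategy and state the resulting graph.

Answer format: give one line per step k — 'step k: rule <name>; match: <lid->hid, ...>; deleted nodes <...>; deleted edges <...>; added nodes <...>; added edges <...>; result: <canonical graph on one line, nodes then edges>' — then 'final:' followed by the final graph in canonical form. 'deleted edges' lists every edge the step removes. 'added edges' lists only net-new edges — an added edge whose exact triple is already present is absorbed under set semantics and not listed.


step 1: rule r1; match: 0->10, 1->2, 2->3, 3->4; deleted nodes 10; deleted edges (10,2,has); (10,3,has); (10,4,has); added nodes 12, 13, 14, 15, 16, 17, 18; added edges (15,2,has); (15,12,has); (15,14,has); (16,3,has); (16,12,has); (16,13,has); (17,4,has); (17,13,has); (17,14,has); (18,12,has); (18,13,has); (18,14,has); result: nodes: 0:pt, 2:pt, 3:pt, 4:pt, 7:pt, 8:pt, 9:pt, 11:F, 12:pt, 13:pt, 14:pt, 15:F, 16:F, 17:F, 18:F edges: (11,0,has); (11,2,has); (11,3,has); (15,2,has); (15,12,has); (15,14,has); (16,3,has); (16,12,has); (16,13,has); (17,4,has); (17,13,has); (17,14,has); (18,12,has); (18,13,has); (18,14,has)
step 2: rule r1; match: 0->11, 1->0, 2->2, 3->3; deleted nodes 11; deleted edges (11,0,has); (11,2,has); (11,3,has); added nodes 19, 20, 21, 22, 23, 24, 25; added edges (22,0,has); (22,19,has); (22,21,has); (23,2,has); (23,19,has); (23,20,has); (24,3,has); (24,20,has); (24,21,has); (25,19,has); (25,20,has); (25,21,has); result: nodes: 0:pt, 2:pt, 3:pt, 4:pt, 7:pt, 8:pt, 9:pt, 12:pt, 13:pt, 14:pt, 15:F, 16:F, 17:F, 18:F, 19:pt, 20:pt, 21:pt, 22:F, 23:F, 24:F, 25:F edges: (15,2,has); (15,12,has); (15,14,has); (16,3,has); (16,12,has); (16,13,has); (17,4,has); (17,13,has); (17,14,has); (18,12,has); (18,13,has); (18,14,has); (22,0,has); (22,19,has); (22,21,has); (23,2,has); (23,19,has); (23,20,has); (24,3,has); (24,20,has); (24,21,has); (25,19,has); (25,20,has); (25,21,has)
final:
nodes: 0:pt, 2:pt, 3:pt, 4:pt, 7:pt, 8:pt, 9:pt, 12:pt, 13:pt, 14:pt, 15:F, 16:F, 17:F, 18:F, 19:pt, 20:pt, 21:pt, 22:F, 23:F, 24:F, 25:F
edges: (15,2,has); (15,12,has); (15,14,has); (16,3,has); (16,12,has); (16,13,has); (17,4,has); (17,13,has); (17,14,has); (18,12,has); (18,13,has); (18,14,has); (22,0,has); (22,19,has); (22,21,has); (23,2,has); (23,19,has); (23,20,has); (24,3,has); (24,20,has); (24,21,has); (25,19,has); (25,20,has); (25,21,has)


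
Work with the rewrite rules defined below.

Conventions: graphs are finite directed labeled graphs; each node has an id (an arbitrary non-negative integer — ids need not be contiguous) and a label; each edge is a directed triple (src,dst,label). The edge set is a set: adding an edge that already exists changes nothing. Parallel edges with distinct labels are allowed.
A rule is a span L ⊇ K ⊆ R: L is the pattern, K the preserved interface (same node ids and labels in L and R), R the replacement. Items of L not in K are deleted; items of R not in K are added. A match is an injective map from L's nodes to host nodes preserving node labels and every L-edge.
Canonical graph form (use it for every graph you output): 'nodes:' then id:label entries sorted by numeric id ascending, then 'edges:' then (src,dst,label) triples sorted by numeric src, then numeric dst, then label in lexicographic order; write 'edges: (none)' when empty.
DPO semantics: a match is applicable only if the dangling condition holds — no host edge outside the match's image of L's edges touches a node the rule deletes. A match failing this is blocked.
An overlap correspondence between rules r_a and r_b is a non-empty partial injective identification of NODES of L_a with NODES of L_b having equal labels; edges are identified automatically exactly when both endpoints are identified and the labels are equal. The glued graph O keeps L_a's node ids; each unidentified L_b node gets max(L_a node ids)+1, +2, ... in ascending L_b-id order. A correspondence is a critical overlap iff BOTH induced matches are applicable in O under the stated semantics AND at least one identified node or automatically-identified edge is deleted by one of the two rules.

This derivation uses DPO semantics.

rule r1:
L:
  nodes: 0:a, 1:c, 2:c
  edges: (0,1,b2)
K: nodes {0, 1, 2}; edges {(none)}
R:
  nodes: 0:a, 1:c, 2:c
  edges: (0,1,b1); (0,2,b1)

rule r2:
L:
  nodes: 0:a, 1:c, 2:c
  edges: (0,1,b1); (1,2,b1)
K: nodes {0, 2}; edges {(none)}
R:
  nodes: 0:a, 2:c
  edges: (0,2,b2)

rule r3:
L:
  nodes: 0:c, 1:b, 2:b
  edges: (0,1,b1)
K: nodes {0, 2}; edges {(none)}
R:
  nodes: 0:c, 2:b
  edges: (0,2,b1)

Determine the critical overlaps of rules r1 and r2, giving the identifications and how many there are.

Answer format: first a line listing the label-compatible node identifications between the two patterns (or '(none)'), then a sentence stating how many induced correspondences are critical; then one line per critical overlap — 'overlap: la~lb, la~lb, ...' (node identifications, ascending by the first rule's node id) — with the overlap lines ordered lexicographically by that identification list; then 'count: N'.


label-compatible node identifications between L(r1) and L(r2): 0~0, 1~1, 1~2, 2~1, 2~2
4 of the induced correspondences are critical overlaps of r1 and r2.
overlap: 0~0, 1~2, 2~1
overlap: 0~0, 2~1
overlap: 1~2, 2~1
overlap: 2~1
count: 4


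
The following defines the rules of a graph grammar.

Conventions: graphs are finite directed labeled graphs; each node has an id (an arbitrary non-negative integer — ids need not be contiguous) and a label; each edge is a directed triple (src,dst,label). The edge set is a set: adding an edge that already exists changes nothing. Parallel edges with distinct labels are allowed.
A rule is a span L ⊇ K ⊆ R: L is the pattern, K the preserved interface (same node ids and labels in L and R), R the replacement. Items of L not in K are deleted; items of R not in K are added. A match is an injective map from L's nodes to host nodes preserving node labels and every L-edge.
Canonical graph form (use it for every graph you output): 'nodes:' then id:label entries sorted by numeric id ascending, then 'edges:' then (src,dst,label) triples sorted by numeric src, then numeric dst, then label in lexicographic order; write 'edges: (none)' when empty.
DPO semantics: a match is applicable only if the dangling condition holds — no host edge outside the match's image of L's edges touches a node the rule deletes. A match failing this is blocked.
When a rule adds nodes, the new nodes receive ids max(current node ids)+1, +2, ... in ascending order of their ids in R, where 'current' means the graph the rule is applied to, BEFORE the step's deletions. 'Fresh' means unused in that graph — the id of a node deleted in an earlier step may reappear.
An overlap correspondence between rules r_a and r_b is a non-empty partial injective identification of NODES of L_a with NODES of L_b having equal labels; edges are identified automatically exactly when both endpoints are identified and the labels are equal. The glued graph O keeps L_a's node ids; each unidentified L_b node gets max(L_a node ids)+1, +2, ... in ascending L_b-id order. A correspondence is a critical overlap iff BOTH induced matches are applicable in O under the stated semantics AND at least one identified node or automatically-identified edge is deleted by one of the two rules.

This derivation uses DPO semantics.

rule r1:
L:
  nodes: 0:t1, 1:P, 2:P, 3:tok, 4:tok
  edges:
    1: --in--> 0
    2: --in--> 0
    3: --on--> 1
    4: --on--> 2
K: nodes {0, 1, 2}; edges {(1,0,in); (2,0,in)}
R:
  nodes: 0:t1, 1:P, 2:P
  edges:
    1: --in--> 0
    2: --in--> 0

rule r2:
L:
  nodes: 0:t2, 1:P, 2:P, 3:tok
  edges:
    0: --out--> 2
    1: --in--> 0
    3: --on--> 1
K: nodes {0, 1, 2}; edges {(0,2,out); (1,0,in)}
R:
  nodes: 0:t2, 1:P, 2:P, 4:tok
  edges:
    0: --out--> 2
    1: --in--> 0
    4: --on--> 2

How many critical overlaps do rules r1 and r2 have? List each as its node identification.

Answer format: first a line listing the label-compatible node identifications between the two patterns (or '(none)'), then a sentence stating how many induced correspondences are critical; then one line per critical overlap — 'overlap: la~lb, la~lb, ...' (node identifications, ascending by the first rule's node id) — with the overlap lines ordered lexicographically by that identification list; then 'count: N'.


label-compatible node identifications between L(r1) and L(r2): 1~1, 1~2, 2~1, 2~2, 3~3, 4~3
4 of the induced correspondences are critical overlaps of r1 and r2.
overlap: 1~1, 2~2, 3~3
overlap: 1~1, 3~3
overlap: 1~2, 2~1, 4~3
overlap: 2~1, 4~3
count: 4


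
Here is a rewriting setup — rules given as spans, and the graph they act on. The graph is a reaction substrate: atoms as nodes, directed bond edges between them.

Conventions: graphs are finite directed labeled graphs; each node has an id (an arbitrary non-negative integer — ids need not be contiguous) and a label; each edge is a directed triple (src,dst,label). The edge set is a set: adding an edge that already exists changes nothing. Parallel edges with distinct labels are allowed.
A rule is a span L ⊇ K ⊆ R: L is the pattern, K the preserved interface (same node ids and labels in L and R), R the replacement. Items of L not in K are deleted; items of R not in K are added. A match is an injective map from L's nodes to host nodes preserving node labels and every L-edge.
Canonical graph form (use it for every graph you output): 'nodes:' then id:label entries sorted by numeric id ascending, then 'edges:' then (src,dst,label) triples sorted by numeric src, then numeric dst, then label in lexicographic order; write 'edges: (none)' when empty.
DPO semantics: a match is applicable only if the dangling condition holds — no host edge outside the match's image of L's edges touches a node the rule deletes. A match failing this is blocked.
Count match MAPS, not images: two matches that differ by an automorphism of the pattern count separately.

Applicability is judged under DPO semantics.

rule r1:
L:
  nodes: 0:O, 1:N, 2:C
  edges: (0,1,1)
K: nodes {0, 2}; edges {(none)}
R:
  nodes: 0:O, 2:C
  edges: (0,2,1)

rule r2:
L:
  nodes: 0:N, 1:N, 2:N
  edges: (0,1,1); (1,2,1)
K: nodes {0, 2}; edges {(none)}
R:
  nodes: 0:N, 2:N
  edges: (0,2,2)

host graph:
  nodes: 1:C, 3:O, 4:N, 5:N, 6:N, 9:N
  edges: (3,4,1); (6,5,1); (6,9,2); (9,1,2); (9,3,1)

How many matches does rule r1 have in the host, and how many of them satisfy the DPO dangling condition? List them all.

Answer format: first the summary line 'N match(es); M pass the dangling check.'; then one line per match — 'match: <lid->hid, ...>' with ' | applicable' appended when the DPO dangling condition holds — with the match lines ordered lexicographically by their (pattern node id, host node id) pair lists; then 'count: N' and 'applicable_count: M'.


1 match(es); 1 pass the dangling check.
match: 0->3, 1->4, 2->1 | applicable
count: 1
applicable_count: 1


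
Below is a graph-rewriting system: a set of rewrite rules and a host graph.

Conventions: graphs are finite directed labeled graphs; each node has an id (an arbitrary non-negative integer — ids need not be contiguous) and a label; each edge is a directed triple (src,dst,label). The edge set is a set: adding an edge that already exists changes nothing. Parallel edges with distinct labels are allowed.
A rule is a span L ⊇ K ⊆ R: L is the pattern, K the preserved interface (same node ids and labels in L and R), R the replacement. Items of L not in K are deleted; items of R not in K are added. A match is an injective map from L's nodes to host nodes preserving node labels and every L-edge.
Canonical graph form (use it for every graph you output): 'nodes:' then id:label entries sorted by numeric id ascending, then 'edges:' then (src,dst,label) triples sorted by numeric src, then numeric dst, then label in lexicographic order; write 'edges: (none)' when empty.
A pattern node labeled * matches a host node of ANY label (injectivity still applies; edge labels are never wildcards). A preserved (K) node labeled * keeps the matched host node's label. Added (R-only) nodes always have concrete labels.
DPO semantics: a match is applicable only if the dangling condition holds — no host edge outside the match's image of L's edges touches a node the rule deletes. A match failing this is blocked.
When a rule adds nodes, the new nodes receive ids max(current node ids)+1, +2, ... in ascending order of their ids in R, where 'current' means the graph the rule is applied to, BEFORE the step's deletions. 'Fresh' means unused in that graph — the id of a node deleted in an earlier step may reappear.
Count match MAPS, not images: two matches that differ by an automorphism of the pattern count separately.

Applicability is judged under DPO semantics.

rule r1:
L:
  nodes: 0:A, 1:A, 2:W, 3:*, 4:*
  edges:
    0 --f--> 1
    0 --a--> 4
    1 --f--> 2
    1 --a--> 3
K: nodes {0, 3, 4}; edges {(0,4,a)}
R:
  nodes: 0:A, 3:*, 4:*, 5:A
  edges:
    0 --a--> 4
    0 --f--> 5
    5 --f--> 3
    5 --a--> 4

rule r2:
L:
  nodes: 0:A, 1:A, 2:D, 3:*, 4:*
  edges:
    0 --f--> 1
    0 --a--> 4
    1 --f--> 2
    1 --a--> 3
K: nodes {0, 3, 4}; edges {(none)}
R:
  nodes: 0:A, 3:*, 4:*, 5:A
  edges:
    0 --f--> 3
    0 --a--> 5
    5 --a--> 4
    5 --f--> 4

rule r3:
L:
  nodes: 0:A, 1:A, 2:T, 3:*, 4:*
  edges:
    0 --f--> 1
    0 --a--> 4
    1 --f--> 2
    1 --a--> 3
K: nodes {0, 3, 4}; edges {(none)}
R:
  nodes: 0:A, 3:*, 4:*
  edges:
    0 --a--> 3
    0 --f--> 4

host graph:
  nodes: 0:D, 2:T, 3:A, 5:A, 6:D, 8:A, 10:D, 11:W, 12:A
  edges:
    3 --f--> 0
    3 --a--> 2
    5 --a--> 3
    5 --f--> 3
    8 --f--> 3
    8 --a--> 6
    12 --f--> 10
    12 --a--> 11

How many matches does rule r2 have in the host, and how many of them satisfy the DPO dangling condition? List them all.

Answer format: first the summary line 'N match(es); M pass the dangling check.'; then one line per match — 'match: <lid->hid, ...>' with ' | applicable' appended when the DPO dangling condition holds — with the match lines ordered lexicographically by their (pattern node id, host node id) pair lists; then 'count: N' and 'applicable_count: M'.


1 match(es); 0 pass the dangling check.
match: 0->8, 1->3, 2->0, 3->2, 4->6
count: 1
applicable_count: 0


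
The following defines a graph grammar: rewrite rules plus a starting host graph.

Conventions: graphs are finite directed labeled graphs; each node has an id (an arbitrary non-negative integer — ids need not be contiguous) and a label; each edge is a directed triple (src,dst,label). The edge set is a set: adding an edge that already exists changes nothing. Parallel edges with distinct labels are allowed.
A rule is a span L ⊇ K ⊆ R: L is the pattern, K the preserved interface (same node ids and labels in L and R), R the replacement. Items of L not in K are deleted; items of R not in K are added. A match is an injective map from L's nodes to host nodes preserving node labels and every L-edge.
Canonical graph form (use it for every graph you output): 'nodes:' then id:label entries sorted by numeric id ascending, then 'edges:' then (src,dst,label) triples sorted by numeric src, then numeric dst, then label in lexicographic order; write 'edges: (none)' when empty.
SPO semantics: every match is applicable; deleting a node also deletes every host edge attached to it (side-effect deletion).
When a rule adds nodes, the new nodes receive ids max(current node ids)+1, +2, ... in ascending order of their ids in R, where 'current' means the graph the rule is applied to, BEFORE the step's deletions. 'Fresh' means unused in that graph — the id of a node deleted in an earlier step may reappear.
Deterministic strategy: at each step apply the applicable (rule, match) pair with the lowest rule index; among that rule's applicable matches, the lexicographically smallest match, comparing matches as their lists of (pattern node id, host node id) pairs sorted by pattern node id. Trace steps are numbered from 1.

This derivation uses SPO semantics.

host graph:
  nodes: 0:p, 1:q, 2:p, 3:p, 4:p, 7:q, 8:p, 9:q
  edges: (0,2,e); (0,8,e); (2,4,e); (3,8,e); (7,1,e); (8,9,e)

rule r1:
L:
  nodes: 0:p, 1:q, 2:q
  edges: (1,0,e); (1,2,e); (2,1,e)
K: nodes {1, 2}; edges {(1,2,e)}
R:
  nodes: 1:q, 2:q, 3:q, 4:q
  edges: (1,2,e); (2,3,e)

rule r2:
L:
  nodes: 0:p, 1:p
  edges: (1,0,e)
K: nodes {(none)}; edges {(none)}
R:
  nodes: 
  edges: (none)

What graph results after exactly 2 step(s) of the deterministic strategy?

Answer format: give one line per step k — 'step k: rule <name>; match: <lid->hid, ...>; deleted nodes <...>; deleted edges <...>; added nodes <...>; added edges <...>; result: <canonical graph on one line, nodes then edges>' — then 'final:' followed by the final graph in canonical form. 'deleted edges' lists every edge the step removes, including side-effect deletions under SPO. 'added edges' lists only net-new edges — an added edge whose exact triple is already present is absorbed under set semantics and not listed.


step 1: rule r2; match: 0->2, 1->0; deleted nodes 0, 2; deleted edges (0,2,e); (0,8,e); (2,4,e); added nodes (none); added edges (none); result: nodes: 1:q, 3:p, 4:p, 7:q, 8:p, 9:q edges: (3,8,e); (7,1,e); (8,9,e)
step 2: rule r2; match: 0->8, 1->3; deleted nodes 3, 8; deleted edges (3,8,e); (8,9,e); added nodes (none); added edges (none); result: nodes: 1:q, 4:p, 7:q, 9:q edges: (7,1,e)
final:
nodes: 1:q, 4:p, 7:q, 9:q
edges: (7,1,e)


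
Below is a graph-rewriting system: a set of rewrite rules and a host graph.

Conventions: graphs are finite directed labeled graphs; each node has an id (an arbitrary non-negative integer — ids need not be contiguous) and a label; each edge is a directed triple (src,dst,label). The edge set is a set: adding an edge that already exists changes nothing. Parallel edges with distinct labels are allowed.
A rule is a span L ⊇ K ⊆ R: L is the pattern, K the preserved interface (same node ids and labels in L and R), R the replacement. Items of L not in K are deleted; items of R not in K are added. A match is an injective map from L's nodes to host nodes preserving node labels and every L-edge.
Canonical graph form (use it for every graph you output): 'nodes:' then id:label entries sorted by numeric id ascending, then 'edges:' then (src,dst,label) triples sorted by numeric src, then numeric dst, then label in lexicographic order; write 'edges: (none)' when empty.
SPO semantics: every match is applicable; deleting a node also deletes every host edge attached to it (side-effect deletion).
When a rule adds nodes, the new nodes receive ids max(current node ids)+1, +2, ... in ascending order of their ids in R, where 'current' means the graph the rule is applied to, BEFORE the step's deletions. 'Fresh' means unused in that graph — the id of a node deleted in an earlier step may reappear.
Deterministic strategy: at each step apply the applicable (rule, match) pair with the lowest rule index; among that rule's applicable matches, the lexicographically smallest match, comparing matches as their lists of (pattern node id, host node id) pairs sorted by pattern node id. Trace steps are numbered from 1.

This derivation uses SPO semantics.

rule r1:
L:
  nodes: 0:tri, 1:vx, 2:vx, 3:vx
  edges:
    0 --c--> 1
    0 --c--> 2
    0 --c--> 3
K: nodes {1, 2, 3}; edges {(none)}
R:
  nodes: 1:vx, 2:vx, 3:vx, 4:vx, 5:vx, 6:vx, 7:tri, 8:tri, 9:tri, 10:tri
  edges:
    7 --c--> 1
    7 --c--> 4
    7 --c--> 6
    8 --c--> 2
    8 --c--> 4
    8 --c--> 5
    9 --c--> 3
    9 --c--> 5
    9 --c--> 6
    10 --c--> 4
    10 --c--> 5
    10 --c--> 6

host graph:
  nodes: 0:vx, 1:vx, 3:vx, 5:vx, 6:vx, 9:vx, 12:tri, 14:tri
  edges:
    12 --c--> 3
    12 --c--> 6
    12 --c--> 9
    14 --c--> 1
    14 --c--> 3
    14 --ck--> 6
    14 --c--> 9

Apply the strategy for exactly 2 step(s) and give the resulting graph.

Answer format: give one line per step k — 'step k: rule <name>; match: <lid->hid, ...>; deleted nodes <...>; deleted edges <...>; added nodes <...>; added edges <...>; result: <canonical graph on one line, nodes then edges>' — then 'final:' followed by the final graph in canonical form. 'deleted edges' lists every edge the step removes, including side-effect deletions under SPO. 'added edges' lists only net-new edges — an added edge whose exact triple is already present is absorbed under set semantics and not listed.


step 1: rule r1; match: 0->12, 1->3, 2->6, 3->9; deleted nodes 12; deleted edges (12,3,c); (12,6,c); (12,9,c); added nodes 15, 16, 17, 18, 19, 20, 21; added edges (18,3,c); (18,15,c); (18,17,c); (19,6,c); (19,15,c); (19,16,c); (20,9,c); (20,16,c); (20,17,c); (21,15,c); (21,16,c); (21,17,c); result: nodes: 0:vx, 1:vx, 3:vx, 5:vx, 6:vx, 9:vx, 14:tri, 15:vx, 16:vx, 17:vx, 18:tri, 19:tri, 20:tri, 21:tri edges: (14,1,c); (14,3,c); (14,6,ck); (14,9,c); (18,3,c); (18,15,c); (18,17,c); (19,6,c); (19,15,c); (19,16,c); (20,9,c); (20,16,c); (20,17,c); (21,15,c); (21,16,c); (21,17,c)
step 2: rule r1; match: 0->14, 1->1, 2->3, 3->9; deleted nodes 14; deleted edges (14,1,c); (14,3,c); (14,6,ck); (14,9,c); added nodes 22, 23, 24, 25, 26, 27, 28; added edges (25,1,c); (25,22,c); (25,24,c); (26,3,c); (26,22,c); (26,23,c); (27,9,c); (27,23,c); (27,24,c); (28,22,c); (28,23,c); (28,24,c); result: nodes: 0:vx, 1:vx, 3:vx, 5:vx, 6:vx, 9:vx, 15:vx, 16:vx, 17:vx, 18:tri, 19:tri, 20:tri, 21:tri, 22:vx, 23:vx, 24:vx, 25:tri, 26:tri, 27:tri, 28:tri edges: (18,3,c); (18,15,c); (18,17,c); (19,6,c); (19,15,c); (19,16,c); (20,9,c); (20,16,c); (20,17,c); (21,15,c); (21,16,c); (21,17,c); (25,1,c); (25,22,c); (25,24,c); (26,3,c); (26,22,c); (26,23,c); (27,9,c); (27,23,c); (27,24,c); (28,22,c); (28,23,c); (28,24,c)
final:
nodes: 0:vx, 1:vx, 3:vx, 5:vx, 6:vx, 9:vx, 15:vx, 16:vx, 17:vx, 18:tri, 19:tri, 20:tri, 21:tri, 22:vx, 23:vx, 24:vx, 25:tri, 26:tri, 27:tri, 28:tri
edges: (18,3,c); (18,15,c); (18,17,c); (19,6,c); (19,15,c); (19,16,c); (20,9,c); (20,16,c); (20,17,c); (21,15,c); (21,16,c); (21,17,c); (25,1,c); (25,22,c); (25,24,c); (26,3,c); (26,22,c); (26,23,c); (27,9,c); (27,23,c); (27,24,c); (28,22,c); (28,23,c); (28,24,c)


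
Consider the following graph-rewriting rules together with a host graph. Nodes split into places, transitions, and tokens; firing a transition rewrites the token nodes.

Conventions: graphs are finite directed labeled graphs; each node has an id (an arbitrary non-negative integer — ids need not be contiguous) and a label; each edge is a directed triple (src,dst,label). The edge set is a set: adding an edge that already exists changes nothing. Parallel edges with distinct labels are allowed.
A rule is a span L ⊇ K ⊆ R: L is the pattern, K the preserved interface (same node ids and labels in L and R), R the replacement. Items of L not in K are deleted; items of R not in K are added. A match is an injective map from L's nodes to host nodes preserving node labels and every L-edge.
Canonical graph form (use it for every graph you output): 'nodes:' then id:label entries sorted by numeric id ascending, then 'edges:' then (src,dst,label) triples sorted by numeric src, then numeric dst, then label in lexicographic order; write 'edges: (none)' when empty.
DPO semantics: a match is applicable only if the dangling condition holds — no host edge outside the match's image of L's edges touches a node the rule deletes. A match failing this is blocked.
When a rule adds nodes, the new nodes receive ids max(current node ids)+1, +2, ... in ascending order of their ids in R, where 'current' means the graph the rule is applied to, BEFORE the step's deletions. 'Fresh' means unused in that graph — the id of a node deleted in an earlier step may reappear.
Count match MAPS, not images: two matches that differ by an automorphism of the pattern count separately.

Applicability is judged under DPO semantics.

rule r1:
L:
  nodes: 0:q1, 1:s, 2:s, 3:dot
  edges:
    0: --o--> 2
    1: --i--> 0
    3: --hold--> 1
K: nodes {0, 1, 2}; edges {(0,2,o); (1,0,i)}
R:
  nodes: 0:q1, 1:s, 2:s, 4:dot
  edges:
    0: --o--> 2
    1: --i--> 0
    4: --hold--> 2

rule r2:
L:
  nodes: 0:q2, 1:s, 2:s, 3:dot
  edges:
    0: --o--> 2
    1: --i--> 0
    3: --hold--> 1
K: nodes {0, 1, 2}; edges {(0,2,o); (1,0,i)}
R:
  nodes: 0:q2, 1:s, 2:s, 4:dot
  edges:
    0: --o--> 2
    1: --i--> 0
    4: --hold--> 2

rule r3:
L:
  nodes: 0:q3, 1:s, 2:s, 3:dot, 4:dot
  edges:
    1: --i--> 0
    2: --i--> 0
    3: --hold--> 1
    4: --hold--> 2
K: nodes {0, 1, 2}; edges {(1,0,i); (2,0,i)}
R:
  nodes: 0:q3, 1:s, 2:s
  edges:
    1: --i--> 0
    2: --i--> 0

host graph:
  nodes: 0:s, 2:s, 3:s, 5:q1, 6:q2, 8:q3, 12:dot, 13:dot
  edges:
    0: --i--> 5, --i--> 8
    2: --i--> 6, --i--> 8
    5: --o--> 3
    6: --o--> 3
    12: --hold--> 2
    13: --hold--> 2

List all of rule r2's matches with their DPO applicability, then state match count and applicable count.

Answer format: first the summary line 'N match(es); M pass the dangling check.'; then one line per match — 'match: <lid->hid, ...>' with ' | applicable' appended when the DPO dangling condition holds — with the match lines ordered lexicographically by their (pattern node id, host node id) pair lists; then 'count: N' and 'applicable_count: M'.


2 match(es); 2 pass the dangling check.
match: 0->6, 1->2, 2->3, 3->12 | applicable
match: 0->6, 1->2, 2->3, 3->13 | applicable
count: 2
applicable_count: 2
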